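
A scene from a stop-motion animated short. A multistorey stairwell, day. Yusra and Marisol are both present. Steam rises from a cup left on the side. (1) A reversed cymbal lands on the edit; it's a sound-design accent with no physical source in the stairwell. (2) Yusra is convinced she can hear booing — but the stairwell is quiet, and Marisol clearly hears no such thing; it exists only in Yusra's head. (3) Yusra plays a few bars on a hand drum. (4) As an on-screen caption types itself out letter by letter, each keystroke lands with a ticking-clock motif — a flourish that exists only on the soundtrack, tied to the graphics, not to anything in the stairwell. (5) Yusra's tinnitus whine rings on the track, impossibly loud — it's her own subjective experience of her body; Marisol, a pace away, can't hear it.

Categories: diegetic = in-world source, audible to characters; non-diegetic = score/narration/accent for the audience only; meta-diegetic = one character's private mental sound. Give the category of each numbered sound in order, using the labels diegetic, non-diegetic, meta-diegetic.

(1) it's a sound-design accent with no in-world source; no one in the scene can hear it → non-diegetic.
(2) is meta-diegetic: the sound is imagined by Yusra; nothing in the story world is producing it and Marisol can't hear it.
(3) is diegetic: Yusra is producing the music live, in the story world.
(4) is non-diegetic: sound married to a title/caption — outside the diegesis by definition.
(5) is meta-diegetic: a subjective body sound — Yusra's private perception, inaudible to Marisol.

non-diegetic, meta-diegetic, diegetic, non-diegetic, meta-diegetic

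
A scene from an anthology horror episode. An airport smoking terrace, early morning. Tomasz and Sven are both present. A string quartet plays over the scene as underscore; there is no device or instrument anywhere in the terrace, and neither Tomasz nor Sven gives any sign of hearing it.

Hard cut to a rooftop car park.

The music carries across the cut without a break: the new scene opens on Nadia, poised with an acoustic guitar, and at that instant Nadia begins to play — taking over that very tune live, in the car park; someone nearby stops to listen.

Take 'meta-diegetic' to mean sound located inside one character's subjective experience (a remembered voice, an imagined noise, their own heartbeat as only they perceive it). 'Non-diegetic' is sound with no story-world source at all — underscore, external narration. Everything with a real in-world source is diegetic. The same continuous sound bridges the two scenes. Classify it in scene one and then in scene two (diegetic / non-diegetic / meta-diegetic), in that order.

Scene one: there's no in-world source anywhere and no character hears it — underscore for the audience only → non-diegetic.
Scene two: from the moment Nadia starts playing, the tune is being performed on an acoustic guitar inside the story world and another character hears it → diegetic.

non-diegetic, diegetic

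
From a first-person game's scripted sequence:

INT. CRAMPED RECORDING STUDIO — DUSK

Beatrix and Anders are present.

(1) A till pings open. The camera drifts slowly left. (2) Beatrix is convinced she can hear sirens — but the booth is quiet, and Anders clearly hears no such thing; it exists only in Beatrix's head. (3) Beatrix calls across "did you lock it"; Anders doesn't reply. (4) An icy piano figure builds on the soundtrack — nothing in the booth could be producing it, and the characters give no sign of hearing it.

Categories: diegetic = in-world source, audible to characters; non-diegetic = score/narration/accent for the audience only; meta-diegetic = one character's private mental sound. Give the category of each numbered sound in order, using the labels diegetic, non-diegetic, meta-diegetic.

Sound (1): a till is a real object/event in the scene's world, so diegetic.
(2) subjective to Beatrix: the booth is silent and Anders hears nothing → meta-diegetic.
(3) is diegetic: on-screen dialogue — Beatrix speaks and Anders is there to hear.
(4) is non-diegetic: score with no on-screen or off-screen source; it exists for the audience alone.

diegetic, meta-diegetic, diegetic, non-diegetic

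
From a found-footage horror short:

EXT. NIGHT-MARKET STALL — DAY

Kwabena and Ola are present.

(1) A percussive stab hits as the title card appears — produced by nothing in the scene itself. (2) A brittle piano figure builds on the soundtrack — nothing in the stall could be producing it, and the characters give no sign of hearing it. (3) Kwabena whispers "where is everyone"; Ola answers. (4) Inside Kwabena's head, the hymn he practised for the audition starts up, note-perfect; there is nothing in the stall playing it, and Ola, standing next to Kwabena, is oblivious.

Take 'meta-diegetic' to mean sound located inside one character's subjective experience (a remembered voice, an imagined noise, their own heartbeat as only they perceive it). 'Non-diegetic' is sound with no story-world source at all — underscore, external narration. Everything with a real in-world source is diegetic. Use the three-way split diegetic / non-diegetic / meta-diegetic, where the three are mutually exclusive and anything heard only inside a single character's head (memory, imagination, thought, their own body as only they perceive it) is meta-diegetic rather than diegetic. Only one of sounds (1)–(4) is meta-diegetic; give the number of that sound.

(1) an editorial stinger — it belongs to the cut, not the story world → non-diegetic.
(2) it has no source in the story world and no character can hear it — it's underscore → non-diegetic.
(3) is diegetic: Kwabena is a character speaking aloud in the scene.
(4) is meta-diegetic: the music is a memory playing inside Kwabena's mind alone; no real-world source, Ola can't hear it.
Only (4) is meta-diegetic.

4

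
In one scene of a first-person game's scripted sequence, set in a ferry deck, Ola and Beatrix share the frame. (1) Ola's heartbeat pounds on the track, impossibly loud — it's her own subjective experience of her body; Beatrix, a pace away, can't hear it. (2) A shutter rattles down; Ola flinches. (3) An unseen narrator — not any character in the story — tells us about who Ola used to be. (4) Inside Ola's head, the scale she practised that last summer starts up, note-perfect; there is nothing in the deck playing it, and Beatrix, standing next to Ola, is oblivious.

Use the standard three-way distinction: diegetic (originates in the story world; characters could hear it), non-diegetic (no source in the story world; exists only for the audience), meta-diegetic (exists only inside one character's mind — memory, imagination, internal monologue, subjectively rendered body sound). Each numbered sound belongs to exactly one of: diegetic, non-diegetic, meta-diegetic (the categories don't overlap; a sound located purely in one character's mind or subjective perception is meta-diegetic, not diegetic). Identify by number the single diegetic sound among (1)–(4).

2

(1) is meta-diegetic: a subjective body sound — Ola's private perception, inaudible to Beatrix.
(2) is diegetic: the sound comes from a shutter physically present in the location.
Sound (3): commentary laid over the scene from outside the fiction, so non-diegetic.
Sound (4): it lives in Ola's subjectivity, not in the deck, so meta-diegetic.
Only (2) is diegetic.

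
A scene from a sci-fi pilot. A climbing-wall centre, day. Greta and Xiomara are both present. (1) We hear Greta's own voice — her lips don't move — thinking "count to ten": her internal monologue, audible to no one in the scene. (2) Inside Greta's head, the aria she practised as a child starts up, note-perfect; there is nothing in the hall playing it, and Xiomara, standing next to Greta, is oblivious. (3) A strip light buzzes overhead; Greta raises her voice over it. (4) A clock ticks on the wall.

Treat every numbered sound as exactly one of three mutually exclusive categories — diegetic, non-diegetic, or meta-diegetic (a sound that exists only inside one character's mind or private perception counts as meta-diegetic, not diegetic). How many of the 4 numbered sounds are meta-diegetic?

2

Sound (1): internal monologue — inside Greta's mind, not spoken into the scene, so meta-diegetic.
(2) is meta-diegetic: remembered music, private to Greta — Xiomara is oblivious because it isn't in the room.
Sound (3): a strip light is part of the location's real environment, so diegetic.
Sound (4): an in-world source (a clock); characters could hear it, so diegetic.
Meta-diegetic: (1), (2) — that's 2.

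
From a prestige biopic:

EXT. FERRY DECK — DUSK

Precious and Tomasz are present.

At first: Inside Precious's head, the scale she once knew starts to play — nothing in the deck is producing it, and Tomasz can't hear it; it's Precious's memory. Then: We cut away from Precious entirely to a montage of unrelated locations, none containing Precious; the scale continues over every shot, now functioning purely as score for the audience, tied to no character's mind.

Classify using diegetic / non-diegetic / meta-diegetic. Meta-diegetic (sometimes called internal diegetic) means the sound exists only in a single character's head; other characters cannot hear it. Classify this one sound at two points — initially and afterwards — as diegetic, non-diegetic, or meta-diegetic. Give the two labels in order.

meta-diegetic, non-diegetic

Initially: the music lives inside Precious's mind alone; Tomasz can't hear it → meta-diegetic.
Afterwards: once it plays over shots Precious isn't in, detached from any character's subjectivity, it's conventional underscore → non-diegetic.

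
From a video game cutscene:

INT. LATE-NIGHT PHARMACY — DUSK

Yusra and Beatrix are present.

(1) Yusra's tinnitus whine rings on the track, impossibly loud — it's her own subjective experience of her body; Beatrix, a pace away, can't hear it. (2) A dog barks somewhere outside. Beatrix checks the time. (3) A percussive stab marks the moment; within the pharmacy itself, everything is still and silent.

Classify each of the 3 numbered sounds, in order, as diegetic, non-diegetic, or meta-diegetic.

(1) it's Yusra's internal bodily sensation rendered as sound; only Yusra 'hears' it → meta-diegetic.
(2) is diegetic: a dog is a real object/event in the scene's world.
(3) nothing in the scene produces it; it's an accent added for the audience → non-diegetic.

meta-diegetic, diegetic, non-diegetic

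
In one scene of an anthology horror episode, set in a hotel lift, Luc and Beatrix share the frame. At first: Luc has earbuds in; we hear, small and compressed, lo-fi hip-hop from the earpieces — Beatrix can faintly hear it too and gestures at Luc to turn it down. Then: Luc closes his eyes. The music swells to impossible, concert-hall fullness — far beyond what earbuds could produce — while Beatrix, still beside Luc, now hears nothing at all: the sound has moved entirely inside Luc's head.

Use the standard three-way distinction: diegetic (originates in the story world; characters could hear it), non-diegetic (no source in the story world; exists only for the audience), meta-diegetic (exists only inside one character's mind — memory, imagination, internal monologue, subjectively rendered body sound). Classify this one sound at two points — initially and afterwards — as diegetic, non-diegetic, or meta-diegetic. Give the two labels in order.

diegetic, meta-diegetic

Initially: the earbuds are a physical source both characters can hear → diegetic.
Afterwards: the music now exists only as Luc's subjective experience; Beatrix can no longer hear it → meta-diegetic.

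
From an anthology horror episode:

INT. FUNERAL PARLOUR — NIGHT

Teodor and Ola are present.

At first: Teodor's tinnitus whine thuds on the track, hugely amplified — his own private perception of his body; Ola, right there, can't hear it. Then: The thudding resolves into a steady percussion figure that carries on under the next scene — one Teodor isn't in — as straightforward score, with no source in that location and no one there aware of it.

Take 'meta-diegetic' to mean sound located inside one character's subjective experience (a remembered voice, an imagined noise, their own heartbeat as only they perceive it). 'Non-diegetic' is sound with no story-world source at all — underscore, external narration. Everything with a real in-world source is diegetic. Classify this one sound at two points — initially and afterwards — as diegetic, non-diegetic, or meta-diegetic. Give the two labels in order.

Initially: it's Teodor's subjective body sound, inaudible to Ola → meta-diegetic.
Afterwards: detached from Teodor and playing as sourceless score over a scene he isn't in — for the audience only → non-diegetic.

meta-diegetic, non-diegetic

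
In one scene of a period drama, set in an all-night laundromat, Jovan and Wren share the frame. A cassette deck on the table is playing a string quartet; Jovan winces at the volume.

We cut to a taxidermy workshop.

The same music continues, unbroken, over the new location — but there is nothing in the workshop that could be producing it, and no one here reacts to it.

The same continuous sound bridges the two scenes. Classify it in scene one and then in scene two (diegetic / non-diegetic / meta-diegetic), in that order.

Scene one: a cassette deck is an on-screen source and Jovan reacts to it → diegetic.
Scene two: there is no source in the workshop and no one hears it — it's now underscore → non-diegetic.

diegetic, non-diegetic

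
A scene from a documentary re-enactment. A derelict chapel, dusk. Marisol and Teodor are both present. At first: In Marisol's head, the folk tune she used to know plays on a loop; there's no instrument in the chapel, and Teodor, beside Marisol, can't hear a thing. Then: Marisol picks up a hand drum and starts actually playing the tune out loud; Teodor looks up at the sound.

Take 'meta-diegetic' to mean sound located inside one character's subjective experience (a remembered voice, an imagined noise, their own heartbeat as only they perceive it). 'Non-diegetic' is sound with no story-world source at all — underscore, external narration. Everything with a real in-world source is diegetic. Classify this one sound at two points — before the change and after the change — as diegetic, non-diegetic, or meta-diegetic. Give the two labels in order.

Before the change: the tune exists only as Marisol's private memory; Teodor can't hear it → meta-diegetic.
After the change: Marisol is now producing it live on a hand drum, in the room, and Teodor hears it → diegetic.

meta-diegetic, diegetic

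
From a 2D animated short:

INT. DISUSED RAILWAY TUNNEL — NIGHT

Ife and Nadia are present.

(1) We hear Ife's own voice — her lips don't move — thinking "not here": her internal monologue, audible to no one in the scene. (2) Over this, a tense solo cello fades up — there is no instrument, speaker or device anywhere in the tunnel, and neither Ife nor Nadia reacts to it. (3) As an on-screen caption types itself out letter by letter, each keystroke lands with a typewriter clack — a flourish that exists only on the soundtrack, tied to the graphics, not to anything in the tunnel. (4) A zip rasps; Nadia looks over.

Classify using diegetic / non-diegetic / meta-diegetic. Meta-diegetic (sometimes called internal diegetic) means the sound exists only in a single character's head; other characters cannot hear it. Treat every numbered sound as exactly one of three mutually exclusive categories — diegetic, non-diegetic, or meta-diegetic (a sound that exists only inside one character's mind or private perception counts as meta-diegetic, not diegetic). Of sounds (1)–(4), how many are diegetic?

Sound (1): internal monologue — inside Ife's mind, not spoken into the scene, so meta-diegetic.
(2) is non-diegetic: score with no on-screen or off-screen source; it exists for the audience alone.
(3) it accompanies on-screen graphics, not anything inside the story world → non-diegetic.
(4) is diegetic: the sound comes from a zip physically present in the location.
Diegetic: (4) — that's 1.

1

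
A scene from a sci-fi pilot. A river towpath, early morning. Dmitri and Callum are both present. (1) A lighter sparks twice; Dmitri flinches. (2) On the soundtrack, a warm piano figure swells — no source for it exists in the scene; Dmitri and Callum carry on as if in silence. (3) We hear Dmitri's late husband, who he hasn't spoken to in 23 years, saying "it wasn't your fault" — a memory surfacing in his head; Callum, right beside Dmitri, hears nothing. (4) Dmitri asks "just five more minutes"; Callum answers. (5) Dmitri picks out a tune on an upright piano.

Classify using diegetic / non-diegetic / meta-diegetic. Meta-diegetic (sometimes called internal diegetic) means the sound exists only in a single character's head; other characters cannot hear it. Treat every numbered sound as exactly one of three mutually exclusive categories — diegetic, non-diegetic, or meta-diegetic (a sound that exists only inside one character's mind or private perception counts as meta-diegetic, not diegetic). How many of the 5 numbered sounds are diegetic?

3

(1) an in-world source (a lighter); characters could hear it → diegetic.
(2) nothing in the towpath produces it and the characters don't hear it — pure soundtrack → non-diegetic.
(3) is meta-diegetic: a remembered line, private to Dmitri — not present in the room, not audible to Callum.
(4) is diegetic: spoken by a character present in the story world.
(5) is diegetic: the instrument and the performer are both in the scene.
Diegetic: (1), (4), (5) — that's 3.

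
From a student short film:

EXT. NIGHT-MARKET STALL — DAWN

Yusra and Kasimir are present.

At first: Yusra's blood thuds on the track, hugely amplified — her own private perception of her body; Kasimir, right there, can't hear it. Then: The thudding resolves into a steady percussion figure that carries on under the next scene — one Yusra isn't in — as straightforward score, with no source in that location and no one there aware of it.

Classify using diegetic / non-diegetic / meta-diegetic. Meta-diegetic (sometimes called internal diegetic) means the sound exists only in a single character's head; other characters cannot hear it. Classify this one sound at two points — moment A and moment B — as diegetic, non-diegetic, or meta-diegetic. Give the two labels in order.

meta-diegetic, non-diegetic

Moment A: it's Yusra's subjective body sound, inaudible to Kasimir → meta-diegetic.
Moment B: detached from Yusra and playing as sourceless score over a scene she isn't in — for the audience only → non-diegetic.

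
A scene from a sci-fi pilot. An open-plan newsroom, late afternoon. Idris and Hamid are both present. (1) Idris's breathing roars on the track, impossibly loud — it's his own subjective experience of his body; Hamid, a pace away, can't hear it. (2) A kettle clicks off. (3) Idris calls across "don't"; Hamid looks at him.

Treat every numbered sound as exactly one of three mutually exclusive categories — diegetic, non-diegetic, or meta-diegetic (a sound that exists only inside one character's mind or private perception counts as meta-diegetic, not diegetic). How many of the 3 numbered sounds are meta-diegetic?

(1) is meta-diegetic: point-of-audition from inside Idris's body; not a sound in the room.
Sound (2): an in-world source (a kettle); characters could hear it, so diegetic.
Sound (3): on-screen dialogue — Idris speaks and Hamid is there to hear, so diegetic.
So 1 of the 3 is meta-diegetic: (1).

1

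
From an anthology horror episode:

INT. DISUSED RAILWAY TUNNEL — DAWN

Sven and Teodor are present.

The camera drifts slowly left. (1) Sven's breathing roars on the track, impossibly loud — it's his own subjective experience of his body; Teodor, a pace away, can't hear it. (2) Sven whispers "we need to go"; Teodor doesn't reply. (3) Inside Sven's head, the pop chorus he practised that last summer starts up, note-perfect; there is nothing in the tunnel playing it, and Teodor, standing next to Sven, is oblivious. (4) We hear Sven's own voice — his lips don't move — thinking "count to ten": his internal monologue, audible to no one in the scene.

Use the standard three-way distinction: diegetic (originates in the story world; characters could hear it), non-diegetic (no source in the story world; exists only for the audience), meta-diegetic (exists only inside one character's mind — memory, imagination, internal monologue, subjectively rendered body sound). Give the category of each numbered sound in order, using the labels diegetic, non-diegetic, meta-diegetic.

meta-diegetic, diegetic, meta-diegetic, meta-diegetic

(1) a subjective body sound — Sven's private perception, inaudible to Teodor → meta-diegetic.
(2) is diegetic: on-screen dialogue — Sven speaks and Teodor is there to hear.
(3) is meta-diegetic: the music is a memory playing inside Sven's mind alone; no real-world source, Teodor can't hear it.
Sound (4): internal monologue — inside Sven's mind, not spoken into the scene, so meta-diegetic.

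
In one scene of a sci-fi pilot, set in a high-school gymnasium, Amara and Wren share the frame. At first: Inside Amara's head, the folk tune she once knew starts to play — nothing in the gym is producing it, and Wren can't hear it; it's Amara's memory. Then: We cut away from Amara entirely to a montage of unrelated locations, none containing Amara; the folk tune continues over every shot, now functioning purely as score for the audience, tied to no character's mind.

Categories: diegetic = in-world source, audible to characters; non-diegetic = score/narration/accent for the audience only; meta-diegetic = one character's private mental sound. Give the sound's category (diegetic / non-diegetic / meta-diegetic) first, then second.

First: the music lives inside Amara's mind alone; Wren can't hear it → meta-diegetic.
Second: once it plays over shots Amara isn't in, detached from any character's subjectivity, it's conventional underscore → non-diegetic.

meta-diegetic, non-diegetic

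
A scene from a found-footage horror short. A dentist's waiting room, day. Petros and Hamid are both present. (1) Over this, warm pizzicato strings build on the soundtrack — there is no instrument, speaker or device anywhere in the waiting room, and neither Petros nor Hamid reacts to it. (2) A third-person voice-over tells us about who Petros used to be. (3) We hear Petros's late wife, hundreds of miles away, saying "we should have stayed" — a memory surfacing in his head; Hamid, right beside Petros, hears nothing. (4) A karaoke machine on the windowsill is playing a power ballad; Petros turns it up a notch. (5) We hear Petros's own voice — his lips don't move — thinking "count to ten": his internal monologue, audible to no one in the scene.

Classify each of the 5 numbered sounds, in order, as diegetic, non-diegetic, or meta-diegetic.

non-diegetic, non-diegetic, meta-diegetic, diegetic, meta-diegetic

(1) is non-diegetic: it has no source in the story world and no character can hear it — it's underscore.
Sound (2): the narrator exists outside the story world, addressing only the audience, so non-diegetic.
(3) is meta-diegetic: a remembered line, private to Petros — not present in the room, not audible to Hamid.
Sound (4): a karaoke machine is a physical source in the scene and Petros reacts to it, so diegetic.
Sound (5): internal monologue — inside Petros's mind, not spoken into the scene, so meta-diegetic.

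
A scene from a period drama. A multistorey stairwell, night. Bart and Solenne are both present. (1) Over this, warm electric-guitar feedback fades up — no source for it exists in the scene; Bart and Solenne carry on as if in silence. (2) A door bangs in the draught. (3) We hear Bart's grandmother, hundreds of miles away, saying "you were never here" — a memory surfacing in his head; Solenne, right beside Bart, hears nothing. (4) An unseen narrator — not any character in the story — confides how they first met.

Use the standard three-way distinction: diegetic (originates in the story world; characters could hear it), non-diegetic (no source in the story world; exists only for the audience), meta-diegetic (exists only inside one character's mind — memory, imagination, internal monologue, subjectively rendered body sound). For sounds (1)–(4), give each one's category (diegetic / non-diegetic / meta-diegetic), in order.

non-diegetic, diegetic, meta-diegetic, non-diegetic

Sound (1): score with no on-screen or off-screen source; it exists for the audience alone, so non-diegetic.
(2) is diegetic: an in-world source (a door); characters could hear it.
(3) is meta-diegetic: the voice is a memory playing only inside Bart's mind; Solenne can't hear it.
(4) the narrator exists outside the story world, addressing only the audience → non-diegetic.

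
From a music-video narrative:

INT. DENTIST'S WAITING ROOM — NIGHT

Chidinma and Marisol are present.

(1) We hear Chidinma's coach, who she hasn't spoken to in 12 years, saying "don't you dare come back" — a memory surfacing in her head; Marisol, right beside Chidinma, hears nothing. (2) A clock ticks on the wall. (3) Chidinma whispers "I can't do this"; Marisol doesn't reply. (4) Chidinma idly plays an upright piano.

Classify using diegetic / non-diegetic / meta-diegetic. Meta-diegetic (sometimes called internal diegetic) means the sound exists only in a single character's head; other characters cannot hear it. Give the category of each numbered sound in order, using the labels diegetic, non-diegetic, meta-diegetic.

meta-diegetic, diegetic, diegetic, diegetic

Sound (1): the voice is a memory playing only inside Chidinma's mind; Marisol can't hear it, so meta-diegetic.
Sound (2): the sound comes from a clock physically present in the location, so diegetic.
(3) spoken by a character present in the story world → diegetic.
(4) is diegetic: the instrument and the performer are both in the scene.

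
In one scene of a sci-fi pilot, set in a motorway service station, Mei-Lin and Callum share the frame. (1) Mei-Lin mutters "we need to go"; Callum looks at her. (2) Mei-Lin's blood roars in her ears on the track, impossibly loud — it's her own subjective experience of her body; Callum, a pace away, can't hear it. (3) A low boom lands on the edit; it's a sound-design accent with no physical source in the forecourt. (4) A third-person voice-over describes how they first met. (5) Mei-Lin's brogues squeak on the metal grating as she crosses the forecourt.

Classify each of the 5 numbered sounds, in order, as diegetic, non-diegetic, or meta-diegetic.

diegetic, meta-diegetic, non-diegetic, non-diegetic, diegetic

(1) is diegetic: on-screen dialogue — Mei-Lin speaks and Callum is there to hear.
Sound (2): it's Mei-Lin's internal bodily sensation rendered as sound; only Mei-Lin 'hears' it, so meta-diegetic.
Sound (3): an editorial stinger — it belongs to the cut, not the story world, so non-diegetic.
(4) is non-diegetic: the narrator exists outside the story world, addressing only the audience.
(5) a character's body making contact with the set — an in-world sound → diegetic.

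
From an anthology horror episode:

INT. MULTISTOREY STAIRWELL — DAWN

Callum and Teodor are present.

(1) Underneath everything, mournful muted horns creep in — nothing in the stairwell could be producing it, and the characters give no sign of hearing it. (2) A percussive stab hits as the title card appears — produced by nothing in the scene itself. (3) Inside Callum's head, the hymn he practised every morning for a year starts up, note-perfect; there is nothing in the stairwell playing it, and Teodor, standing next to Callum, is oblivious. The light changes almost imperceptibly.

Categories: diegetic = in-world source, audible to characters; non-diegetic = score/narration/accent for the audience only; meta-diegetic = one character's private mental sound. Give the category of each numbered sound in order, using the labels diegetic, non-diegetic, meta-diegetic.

non-diegetic, non-diegetic, meta-diegetic

Sound (1): score with no on-screen or off-screen source; it exists for the audience alone, so non-diegetic.
Sound (2): it's a sound-design accent with no in-world source; no one in the scene can hear it, so non-diegetic.
Sound (3): the music is a memory playing inside Callum's mind alone; no real-world source, Teodor can't hear it, so meta-diegetic.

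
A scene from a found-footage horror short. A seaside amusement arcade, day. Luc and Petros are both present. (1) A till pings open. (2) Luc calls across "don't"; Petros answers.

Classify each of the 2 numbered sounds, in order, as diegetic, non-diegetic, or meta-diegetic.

diegetic, diegetic

Sound (1): an in-world source (a till); characters could hear it, so diegetic.
(2) is diegetic: on-screen dialogue — Luc speaks and Petros is there to hear.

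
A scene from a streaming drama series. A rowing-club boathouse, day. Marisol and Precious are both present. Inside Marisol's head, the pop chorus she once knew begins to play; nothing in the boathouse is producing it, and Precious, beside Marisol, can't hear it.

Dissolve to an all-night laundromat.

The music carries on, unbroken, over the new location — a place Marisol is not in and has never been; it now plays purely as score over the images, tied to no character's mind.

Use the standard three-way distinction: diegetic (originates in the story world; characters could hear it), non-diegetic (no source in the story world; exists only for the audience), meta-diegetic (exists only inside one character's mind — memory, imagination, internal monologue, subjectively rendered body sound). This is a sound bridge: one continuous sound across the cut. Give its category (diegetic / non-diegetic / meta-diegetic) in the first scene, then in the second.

meta-diegetic, non-diegetic

Scene one: the music exists only inside Marisol's mind; Precious can't hear it → meta-diegetic.
Scene two: it's detached from Marisol entirely and plays over unrelated images with no in-world source — conventional underscore → non-diegetic.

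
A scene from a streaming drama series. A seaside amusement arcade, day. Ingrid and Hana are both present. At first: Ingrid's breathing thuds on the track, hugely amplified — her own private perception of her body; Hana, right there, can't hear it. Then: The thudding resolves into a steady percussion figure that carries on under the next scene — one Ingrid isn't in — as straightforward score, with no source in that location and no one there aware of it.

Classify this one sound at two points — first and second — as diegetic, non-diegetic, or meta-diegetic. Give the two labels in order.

First: it's Ingrid's subjective body sound, inaudible to Hana → meta-diegetic.
Second: detached from Ingrid and playing as sourceless score over a scene she isn't in — for the audience only → non-diegetic.

meta-diegetic, non-diegetic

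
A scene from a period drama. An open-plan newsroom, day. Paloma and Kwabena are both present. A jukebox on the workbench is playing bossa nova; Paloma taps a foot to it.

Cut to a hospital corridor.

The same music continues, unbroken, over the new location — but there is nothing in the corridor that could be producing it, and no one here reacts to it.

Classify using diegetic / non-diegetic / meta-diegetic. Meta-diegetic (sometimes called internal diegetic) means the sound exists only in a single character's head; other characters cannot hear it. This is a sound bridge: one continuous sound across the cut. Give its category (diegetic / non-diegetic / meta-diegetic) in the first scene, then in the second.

diegetic, non-diegetic

Scene one: a jukebox is an on-screen source and Paloma reacts to it → diegetic.
Scene two: there is no source in the corridor and no one hears it — it's now underscore → non-diegetic.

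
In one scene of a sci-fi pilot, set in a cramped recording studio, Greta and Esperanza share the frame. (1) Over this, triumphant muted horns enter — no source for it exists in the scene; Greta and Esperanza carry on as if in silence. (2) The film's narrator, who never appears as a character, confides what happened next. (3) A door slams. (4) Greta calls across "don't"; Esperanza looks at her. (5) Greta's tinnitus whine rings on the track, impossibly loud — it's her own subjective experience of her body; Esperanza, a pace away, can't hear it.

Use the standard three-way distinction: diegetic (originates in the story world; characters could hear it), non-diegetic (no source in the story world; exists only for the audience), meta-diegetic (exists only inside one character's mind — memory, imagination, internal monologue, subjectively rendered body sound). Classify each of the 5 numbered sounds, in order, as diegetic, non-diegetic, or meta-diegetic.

Sound (1): nothing in the booth produces it and the characters don't hear it — pure soundtrack, so non-diegetic.
(2) commentary laid over the scene from outside the fiction → non-diegetic.
Sound (3): a door is a real object/event in the scene's world, so diegetic.
(4) is diegetic: on-screen dialogue — Greta speaks and Esperanza is there to hear.
(5) is meta-diegetic: it's Greta's internal bodily sensation rendered as sound; only Greta 'hears' it.

non-diegetic, non-diegetic, diegetic, diegetic, meta-diegetic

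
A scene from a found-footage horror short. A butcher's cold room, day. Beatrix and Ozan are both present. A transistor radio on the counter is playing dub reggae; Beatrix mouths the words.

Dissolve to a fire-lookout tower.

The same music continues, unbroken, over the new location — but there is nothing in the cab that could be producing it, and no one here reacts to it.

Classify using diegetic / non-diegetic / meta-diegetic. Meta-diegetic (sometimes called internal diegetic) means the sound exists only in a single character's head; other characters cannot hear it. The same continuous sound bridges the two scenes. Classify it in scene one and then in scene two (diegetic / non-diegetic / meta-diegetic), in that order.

Scene one: a transistor radio is an on-screen source and Beatrix reacts to it → diegetic.
Scene two: there is no source in the cab and no one hears it — it's now underscore → non-diegetic.

diegetic, non-diegetic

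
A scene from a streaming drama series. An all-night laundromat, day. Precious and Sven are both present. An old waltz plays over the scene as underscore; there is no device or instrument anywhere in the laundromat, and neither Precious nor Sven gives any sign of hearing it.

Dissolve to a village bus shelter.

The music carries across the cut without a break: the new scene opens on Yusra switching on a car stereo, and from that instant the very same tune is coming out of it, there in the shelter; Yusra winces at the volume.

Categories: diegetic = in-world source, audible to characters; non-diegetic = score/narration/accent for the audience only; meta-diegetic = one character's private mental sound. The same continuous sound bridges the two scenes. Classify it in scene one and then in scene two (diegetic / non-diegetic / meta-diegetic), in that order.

non-diegetic, diegetic

Scene one: there's no in-world source anywhere and no character hears it — underscore for the audience only → non-diegetic.
Scene two: once Yusra turns on a car stereo, the music has a real source in the story world and Yusra reacts to it → diegetic.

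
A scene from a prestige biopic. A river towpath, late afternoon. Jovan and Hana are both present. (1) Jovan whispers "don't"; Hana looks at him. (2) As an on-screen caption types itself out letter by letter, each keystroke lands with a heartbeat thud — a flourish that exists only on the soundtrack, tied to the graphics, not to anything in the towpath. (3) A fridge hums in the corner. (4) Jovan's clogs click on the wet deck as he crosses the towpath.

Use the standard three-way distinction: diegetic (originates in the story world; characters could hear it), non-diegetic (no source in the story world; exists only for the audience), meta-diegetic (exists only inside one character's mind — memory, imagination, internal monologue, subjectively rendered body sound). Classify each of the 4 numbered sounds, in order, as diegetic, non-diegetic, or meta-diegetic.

(1) spoken by a character present in the story world → diegetic.
(2) is non-diegetic: the caption isn't part of the story world, so neither is the sound tied to it.
(3) ambient/room sound belonging to the story's physical space → diegetic.
(4) a character's body making contact with the set — an in-world sound → diegetic.

diegetic, non-diegetic, diegetic, diegetic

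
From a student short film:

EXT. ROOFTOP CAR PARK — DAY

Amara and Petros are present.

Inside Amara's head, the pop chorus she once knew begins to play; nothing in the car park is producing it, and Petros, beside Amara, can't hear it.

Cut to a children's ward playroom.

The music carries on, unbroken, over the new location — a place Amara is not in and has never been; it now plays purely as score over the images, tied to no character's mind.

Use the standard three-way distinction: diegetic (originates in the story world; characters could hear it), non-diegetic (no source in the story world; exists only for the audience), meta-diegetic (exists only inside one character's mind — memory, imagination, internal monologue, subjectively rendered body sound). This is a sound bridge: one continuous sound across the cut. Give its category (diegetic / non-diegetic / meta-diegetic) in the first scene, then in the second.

Scene one: the music exists only inside Amara's mind; Petros can't hear it → meta-diegetic.
Scene two: it's detached from Amara entirely and plays over unrelated images with no in-world source — conventional underscore → non-diegetic.

meta-diegetic, non-diegetic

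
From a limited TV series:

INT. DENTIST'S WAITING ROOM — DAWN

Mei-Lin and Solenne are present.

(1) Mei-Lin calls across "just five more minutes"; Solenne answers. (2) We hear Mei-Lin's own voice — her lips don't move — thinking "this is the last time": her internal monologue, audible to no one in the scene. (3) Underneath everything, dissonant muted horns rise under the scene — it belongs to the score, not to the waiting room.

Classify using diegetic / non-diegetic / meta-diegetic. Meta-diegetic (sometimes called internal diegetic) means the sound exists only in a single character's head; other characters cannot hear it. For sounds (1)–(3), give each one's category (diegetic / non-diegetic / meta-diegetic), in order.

diegetic, meta-diegetic, non-diegetic

Sound (1): spoken by a character present in the story world, so diegetic.
(2) is meta-diegetic: internal monologue — inside Mei-Lin's mind, not spoken into the scene.
(3) is non-diegetic: nothing in the waiting room produces it and the characters don't hear it — pure soundtrack.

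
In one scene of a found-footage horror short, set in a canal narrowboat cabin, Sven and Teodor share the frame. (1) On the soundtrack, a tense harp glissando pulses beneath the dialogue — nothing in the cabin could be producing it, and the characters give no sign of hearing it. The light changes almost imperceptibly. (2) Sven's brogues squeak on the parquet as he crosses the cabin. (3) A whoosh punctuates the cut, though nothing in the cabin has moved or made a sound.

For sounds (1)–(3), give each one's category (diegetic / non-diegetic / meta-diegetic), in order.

(1) it has no source in the story world and no character can hear it — it's underscore → non-diegetic.
(2) a character's body making contact with the set — an in-world sound → diegetic.
(3) it's a sound-design accent with no in-world source; no one in the scene can hear it → non-diegetic.

non-diegetic, diegetic, non-diegetic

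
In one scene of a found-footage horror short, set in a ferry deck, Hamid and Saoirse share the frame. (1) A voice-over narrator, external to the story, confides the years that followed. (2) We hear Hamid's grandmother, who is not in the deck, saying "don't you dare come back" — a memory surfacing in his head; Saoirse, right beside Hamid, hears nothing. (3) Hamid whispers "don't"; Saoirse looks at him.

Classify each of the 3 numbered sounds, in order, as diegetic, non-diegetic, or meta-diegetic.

Sound (1): external voice-over — not a character, not heard by anyone in the scene, so non-diegetic.
(2) a remembered line, private to Hamid — not present in the room, not audible to Saoirse → meta-diegetic.
(3) spoken by a character present in the story world → diegetic.

non-diegetic, meta-diegetic, diegetic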